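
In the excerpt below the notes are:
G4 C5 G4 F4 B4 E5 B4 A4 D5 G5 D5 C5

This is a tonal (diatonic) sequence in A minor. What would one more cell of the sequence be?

Unit = 4 notes; the statements start on G4, B4, D5, moving up a 3rd each time.
So cell 4 is F5 B5 F5 E5.

F5 B5 F5 E5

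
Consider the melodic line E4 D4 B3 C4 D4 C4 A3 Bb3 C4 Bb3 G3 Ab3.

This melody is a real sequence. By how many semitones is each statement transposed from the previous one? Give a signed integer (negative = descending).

-2

Unit = 4 notes; the statements start on E4, D4, C4, moving down a 2nd each time.
E4 to D4 spans -2 semitones.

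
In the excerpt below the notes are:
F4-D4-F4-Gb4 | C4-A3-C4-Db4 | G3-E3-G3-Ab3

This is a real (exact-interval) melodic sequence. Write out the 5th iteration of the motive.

A2 F#2 A2 Bb2

With a 4-note motive the entries are F4, C4, G3, each down a 4th from the previous.
Carrying on: D3 → A2.
Statement 5 starts on A2 and keeps the same exact contour: A2 F#2 A2 Bb2.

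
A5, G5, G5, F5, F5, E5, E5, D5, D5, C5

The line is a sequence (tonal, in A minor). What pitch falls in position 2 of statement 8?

Grouping in 2s, the 2nd note of each cell is G5, F5, E5, D5, C5.
Extending down a 2nd: B4 → A4 → G4.

G4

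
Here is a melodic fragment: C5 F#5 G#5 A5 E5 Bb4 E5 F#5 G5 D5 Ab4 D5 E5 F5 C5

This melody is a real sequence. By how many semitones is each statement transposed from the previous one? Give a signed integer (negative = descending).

Unit = 5 notes; the statements start on C5, Bb4, Ab4, moving down a 2nd each time.
Counting half-steps from C5 to Bb4: -2.

-2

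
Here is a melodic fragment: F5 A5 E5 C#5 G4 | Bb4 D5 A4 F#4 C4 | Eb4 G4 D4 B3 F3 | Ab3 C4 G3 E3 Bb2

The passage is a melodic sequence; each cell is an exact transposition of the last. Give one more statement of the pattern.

Db3 F3 C3 A2 Eb2

Unit = 5 notes; the statements start on F5, Bb4, Eb4, Ab3, moving down a 5th each time.
From Db3 the exact shape gives Db3 F3 C3 A2 Eb2.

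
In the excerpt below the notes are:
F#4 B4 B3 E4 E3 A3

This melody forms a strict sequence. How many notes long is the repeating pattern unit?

There are 6 notes; a 2-note unit gives 3 cells:
F#4 B4 | B3 E4 | E3 A3
That's a consistent down a 5th shift per cell, and no other grouping gives one.

2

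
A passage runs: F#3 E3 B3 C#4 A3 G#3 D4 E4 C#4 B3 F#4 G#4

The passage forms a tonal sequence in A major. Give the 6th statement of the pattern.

With a 4-note motive the entries are F#3, A3, C#4, each up a 3rd from the previous.
Continuing the starts: E4 → G#4 → B4.
Statement 6 starts on B4 and keeps the same diatonic contour: B4 A4 E5 F#5.

B4 A4 E5 F#5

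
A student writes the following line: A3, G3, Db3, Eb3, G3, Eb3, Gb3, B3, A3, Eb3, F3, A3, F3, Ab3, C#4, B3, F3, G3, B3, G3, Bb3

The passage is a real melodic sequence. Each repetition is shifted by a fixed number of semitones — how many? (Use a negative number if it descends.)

2

With a 7-note motive the entries are A3, B3, C#4, each up a 2nd from the previous.
Counting half-steps from A3 to B3: 2.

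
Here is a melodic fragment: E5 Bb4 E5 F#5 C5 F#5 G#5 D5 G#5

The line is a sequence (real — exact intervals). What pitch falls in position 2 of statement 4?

The unit is 3 notes. Position-2 pitches of the 3 shown cells: Bb4, C5, D5.
From D5, up a 2nd gives E5.

E5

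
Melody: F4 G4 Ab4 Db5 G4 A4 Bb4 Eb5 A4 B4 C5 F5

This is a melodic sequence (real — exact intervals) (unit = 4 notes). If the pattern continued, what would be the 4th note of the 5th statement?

A5

With 4-note cells, note 4 of each statement runs Db5, Eb5, F5.
Each moves up a 2nd. Continuing: G5 → A5.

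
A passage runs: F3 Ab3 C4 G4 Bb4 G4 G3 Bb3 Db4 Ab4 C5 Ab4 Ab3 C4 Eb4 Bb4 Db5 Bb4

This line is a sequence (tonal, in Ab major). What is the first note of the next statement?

Bb3

Taking 6-note groups, the heads are F3, G3, Ab3: the pattern moves up a 2nd.
The next head, up a 2nd from Ab3, is Bb3.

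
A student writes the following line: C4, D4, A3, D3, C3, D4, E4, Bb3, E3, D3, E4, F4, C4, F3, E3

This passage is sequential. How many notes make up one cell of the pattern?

Try groups of 5 (3 cells in 15 notes):
C4 D4 A3 D3 C3 | D4 E4 Bb3 E3 D3 | E4 F4 C4 F3 E3
That's a consistent up a 2nd shift per cell, and no other grouping gives one.

5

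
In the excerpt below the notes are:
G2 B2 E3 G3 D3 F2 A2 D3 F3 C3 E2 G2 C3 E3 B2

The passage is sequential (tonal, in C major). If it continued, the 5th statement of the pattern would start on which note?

C2

With a 5-note motive the entries are G2, F2, E2, each down a 2nd from the previous.
Extending the heads down a 2nd: D2 → C2.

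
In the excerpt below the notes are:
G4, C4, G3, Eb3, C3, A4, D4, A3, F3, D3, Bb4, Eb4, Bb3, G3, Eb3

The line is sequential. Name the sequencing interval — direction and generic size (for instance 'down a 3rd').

up a 2nd

Taking 5-note groups, the heads are G4, A4, Bb4: the pattern moves up a 2nd.
From G4 to A4: up a 2nd.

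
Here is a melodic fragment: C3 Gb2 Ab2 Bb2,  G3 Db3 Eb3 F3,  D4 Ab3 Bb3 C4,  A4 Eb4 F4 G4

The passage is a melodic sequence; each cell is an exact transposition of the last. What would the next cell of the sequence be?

E5 Bb4 C5 D5

The 4-note cells begin on C3, G3, D4, A4 — each up a 5th from the last.
Statement 5 starts on E5 and keeps the same exact contour: E5 Bb4 C5 D5.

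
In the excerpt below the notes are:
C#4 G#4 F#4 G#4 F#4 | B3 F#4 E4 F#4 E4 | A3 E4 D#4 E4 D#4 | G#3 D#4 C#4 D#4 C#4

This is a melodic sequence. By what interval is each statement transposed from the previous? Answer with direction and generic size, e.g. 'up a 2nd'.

The 5-note cells begin on C#4, B3, A3, G#3 — each down a 2nd from the last.
From C#4 to B3: down a 2nd.

down a 2nd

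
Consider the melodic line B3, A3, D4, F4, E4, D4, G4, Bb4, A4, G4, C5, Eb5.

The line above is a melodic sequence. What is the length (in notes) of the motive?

4

There are 12 notes; a 4-note unit gives 3 cells:
B3 A3 D4 F4 | E4 D4 G4 Bb4 | A4 G4 C5 Eb5
That's a consistent up a 4th shift per cell, and no other grouping gives one.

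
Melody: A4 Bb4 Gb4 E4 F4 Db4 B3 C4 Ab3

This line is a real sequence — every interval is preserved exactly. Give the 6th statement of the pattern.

With a 3-note motive the entries are A4, E4, B3, each down a 4th from the previous.
Extending down a 4th: F#3 → C#3 → G#2.
From G#2 the exact shape gives G#2 A2 F2.

G#2 A2 F2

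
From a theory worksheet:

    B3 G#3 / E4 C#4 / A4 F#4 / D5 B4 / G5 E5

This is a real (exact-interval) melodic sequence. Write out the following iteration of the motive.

C6 A5

Taking 2-note groups, the heads are B3, E4, A4, D5, G5: the pattern moves up a 4th.
From C6 the exact shape gives C6 A5.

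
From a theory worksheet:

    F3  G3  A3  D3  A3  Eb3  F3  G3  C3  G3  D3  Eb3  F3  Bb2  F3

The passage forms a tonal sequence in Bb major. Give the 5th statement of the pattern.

Unit = 5 notes; the statements start on F3, Eb3, D3, moving down a 2nd each time.
Carrying on: C3 → Bb2.
From Bb2 the diatonic shape gives Bb2 C3 D3 G2 D3.

Bb2 C3 D3 G2 D3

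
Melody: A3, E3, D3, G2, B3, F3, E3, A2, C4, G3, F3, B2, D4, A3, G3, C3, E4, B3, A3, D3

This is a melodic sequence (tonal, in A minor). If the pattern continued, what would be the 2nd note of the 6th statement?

Grouping in 4s, the 2nd note of each cell is E3, F3, G3, A3, B3.
Each moves up a 2nd; the next is C4.

C4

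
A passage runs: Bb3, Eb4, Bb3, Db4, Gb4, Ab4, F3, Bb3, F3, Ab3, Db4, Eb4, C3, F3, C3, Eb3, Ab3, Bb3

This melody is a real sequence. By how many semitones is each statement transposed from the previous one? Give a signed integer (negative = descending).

Unit = 6 notes; the statements start on Bb3, F3, C3, moving down a 4th each time.
Bb3 to F3 spans -5 semitones.

-5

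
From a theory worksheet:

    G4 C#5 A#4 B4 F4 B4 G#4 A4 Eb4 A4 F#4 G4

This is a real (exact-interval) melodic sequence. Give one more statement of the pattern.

Db4 G4 E4 F4

Unit = 4 notes; the statements start on G4, F4, Eb4, moving down a 2nd each time.
So cell 4 is Db4 G4 E4 F4.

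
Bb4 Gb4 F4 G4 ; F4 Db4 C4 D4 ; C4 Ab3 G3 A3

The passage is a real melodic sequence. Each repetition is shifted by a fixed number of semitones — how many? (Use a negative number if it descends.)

With a 4-note motive the entries are Bb4, F4, C4, each down a 4th from the previous.
Counting half-steps from Bb4 to F4: -5.

-5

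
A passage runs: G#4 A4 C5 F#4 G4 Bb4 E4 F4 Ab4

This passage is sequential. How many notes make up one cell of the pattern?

9 notes total. Splitting into 3 groups of 3:
G#4 A4 C5 | F#4 G4 Bb4 | E4 F4 Ab4
Every group is a transposition down a 2nd of the one before; no shorter unit works.

3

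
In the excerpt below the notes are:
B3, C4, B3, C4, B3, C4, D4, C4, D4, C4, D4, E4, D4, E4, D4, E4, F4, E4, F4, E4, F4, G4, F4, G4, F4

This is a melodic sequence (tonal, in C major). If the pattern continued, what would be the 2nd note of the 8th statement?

With 5-note cells, note 2 of each statement runs C4, D4, E4, F4, G4.
Each moves up a 2nd. Continuing: A4 → B4 → C5.

C5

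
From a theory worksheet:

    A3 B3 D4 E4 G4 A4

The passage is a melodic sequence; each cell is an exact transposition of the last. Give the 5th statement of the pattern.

F5 G5

Unit = 2 notes; the statements start on A3, D4, G4, moving up a 4th each time.
Continuing the starts: C5 → F5.
From F5 the exact shape gives F5 G5.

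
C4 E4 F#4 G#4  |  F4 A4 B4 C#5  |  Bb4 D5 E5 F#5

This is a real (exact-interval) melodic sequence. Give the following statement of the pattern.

Unit = 4 notes; the statements start on C4, F4, Bb4, moving up a 4th each time.
So cell 4 is Eb5 G5 A5 B5.

Eb5 G5 A5 B5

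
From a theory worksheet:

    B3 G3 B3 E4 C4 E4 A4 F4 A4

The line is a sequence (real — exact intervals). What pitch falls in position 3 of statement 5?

The unit is 3 notes. Position-3 pitches of the 3 shown cells: B3, E4, A4.
Each moves up a 4th. Continuing: D5 → G5.

G5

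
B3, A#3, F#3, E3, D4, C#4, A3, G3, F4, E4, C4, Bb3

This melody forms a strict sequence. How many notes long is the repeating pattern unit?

4

There are 12 notes; a 4-note unit gives 3 cells:
B3 A#3 F#3 E3 | D4 C#4 A3 G3 | F4 E4 C4 Bb3
Every group is a transposition up a 3rd of the one before; no shorter unit works.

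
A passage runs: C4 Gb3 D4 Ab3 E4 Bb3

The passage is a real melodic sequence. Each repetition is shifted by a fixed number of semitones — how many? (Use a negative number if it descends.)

2

The 2-note cells begin on C4, D4, E4 — each up a 2nd from the last.
C4 to D4 spans +2 semitones.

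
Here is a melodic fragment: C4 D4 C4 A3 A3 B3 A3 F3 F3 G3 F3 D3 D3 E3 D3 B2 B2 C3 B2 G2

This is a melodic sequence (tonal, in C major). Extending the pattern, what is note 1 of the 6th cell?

G2

With 4-note cells, note 1 of each statement runs C4, A3, F3, D3, B2.
From B2, down a 3rd gives G2.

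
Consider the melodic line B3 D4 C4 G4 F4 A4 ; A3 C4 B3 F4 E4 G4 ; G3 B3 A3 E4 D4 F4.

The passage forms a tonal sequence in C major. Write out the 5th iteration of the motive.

The 6-note cells begin on B3, A3, G3 — each down a 2nd from the last.
Continuing the starts: F3 → E3.
So cell 5 is E3 G3 F3 C4 B3 D4.

E3 G3 F3 C4 B3 D4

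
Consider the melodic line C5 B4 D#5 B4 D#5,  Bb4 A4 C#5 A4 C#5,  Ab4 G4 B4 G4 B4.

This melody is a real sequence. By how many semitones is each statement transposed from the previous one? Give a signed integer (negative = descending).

Taking 5-note groups, the heads are C5, Bb4, Ab4: the pattern moves down a 2nd.
Counting half-steps from C5 to Bb4: -2.

-2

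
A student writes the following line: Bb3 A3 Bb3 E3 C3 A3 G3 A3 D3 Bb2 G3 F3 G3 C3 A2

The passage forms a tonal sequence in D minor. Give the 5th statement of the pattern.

E3 D3 E3 A2 F2

Taking 5-note groups, the heads are Bb3, A3, G3: the pattern moves down a 2nd.
Extending down a 2nd: F3 → E3.
So cell 5 is E3 D3 E3 A2 F2.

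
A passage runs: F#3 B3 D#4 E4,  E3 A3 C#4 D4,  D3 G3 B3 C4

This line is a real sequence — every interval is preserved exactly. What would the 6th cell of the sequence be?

The 4-note cells begin on F#3, E3, D3 — each down a 2nd from the last.
Carrying on: C3 → Bb2 → Ab2.
From Ab2 the exact shape gives Ab2 Db3 F3 Gb3.

Ab2 Db3 F3 Gb3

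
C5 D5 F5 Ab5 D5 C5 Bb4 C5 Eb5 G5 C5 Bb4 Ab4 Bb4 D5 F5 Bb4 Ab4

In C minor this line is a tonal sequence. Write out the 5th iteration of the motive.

With a 6-note motive the entries are C5, Bb4, Ab4, each down a 2nd from the previous.
Continuing the starts: G4 → F4.
So cell 5 is F4 G4 Bb4 D5 G4 F4.

F4 G4 Bb4 D5 G4 F4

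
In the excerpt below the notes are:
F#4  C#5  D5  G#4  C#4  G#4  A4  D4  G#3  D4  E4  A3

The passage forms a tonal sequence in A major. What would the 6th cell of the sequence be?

With a 4-note motive the entries are F#4, C#4, G#3, each down a 4th from the previous.
Extending down a 4th: D3 → A2 → E2.
From E2 the diatonic shape gives E2 B2 C#3 F#2.

E2 B2 C#3 F#2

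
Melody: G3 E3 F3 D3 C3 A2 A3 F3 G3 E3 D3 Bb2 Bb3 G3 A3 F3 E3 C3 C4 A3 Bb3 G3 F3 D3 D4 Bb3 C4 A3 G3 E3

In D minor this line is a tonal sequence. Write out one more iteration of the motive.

Unit = 6 notes; the statements start on G3, A3, Bb3, C4, D4, moving up a 2nd each time.
So cell 6 is E4 C4 D4 Bb3 A3 F3.

E4 C4 D4 Bb3 A3 F3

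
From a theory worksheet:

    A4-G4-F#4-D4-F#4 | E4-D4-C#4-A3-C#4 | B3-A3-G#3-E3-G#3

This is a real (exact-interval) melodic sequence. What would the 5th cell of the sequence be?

With a 5-note motive the entries are A4, E4, B3, each down a 4th from the previous.
Extending down a 4th: F#3 → C#3.
Statement 5 starts on C#3 and keeps the same exact contour: C#3 B2 A#2 F#2 A#2.

C#3 B2 A#2 F#2 A#2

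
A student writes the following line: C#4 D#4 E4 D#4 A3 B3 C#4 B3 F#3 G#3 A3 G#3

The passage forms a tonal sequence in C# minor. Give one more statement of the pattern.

Unit = 4 notes; the statements start on C#4, A3, F#3, moving down a 3rd each time.
From D#3 the diatonic shape gives D#3 E3 F#3 E3.

D#3 E3 F#3 E3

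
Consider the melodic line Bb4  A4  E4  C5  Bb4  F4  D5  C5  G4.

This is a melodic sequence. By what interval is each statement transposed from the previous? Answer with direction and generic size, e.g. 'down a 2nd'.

The 3-note cells begin on Bb4, C5, D5 — each up a 2nd from the last.
From Bb4 to C5: up a 2nd.

up a 2nd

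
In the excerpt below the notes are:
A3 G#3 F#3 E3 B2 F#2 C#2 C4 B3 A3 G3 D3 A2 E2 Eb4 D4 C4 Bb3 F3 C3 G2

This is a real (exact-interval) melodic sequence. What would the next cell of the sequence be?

Gb4 F4 Eb4 Db4 Ab3 Eb3 Bb2

With a 7-note motive the entries are A3, C4, Eb4, each up a 3rd from the previous.
So cell 4 is Gb4 F4 Eb4 Db4 Ab3 Eb3 Bb2.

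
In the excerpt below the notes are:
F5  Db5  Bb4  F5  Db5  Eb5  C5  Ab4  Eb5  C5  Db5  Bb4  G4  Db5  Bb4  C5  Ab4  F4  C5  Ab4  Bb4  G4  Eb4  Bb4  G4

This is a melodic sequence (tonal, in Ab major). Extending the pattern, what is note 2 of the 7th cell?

Eb4

Grouping in 5s, the 2nd note of each cell is Db5, C5, Bb4, Ab4, G4.
Carrying that down a 2nd forward: F4 → Eb4.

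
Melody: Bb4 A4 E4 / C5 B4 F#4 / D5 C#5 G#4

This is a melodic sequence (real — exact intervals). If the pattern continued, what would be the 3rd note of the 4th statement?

A#4

The unit is 3 notes. Position-3 pitches of the 3 shown cells: E4, F#4, G#4.
Each moves up a 2nd; the next is A#4.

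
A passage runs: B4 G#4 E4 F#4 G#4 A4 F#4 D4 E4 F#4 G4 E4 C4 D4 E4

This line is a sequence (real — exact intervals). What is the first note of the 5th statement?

Unit = 5 notes; the statements start on B4, A4, G4, moving down a 2nd each time.
Continuing: F4 → Eb4. Statement 5 starts on Eb4.

Eb4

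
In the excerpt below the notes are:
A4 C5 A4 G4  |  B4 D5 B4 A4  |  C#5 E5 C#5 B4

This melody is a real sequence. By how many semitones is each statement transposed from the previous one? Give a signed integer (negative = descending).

With a 4-note motive the entries are A4, B4, C#5, each up a 2nd from the previous.
A4 to B4 spans +2 semitones.

2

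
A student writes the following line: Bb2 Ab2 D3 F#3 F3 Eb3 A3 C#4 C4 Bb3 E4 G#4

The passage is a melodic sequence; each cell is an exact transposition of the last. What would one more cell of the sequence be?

G4 F4 B4 D#5

The 4-note cells begin on Bb2, F3, C4 — each up a 5th from the last.
So cell 4 is G4 F4 B4 D#5.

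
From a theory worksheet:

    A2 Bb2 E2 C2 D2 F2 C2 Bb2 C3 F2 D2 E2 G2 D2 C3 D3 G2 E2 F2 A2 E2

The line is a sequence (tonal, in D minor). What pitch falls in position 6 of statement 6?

Grouping in 7s, the 6th note of each cell is F2, G2, A2.
Carrying that up a 2nd forward: Bb2 → C3 → D3.

D3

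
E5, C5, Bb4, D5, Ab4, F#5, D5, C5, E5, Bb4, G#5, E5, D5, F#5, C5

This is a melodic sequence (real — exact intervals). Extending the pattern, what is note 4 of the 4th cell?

G#5

The unit is 5 notes. Position-4 pitches of the 3 shown cells: D5, E5, F#5.
Each moves up a 2nd; the next is G#5.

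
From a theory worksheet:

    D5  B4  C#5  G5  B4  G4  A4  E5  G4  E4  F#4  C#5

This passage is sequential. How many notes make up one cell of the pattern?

4

Try groups of 4 (3 cells in 12 notes):
D5 B4 C#5 G5 | B4 G4 A4 E5 | G4 E4 F#4 C#5
That's a consistent down a 3rd shift per cell, and no other grouping gives one.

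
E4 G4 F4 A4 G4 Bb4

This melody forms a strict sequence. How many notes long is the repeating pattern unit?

2

6 notes total. Splitting into 3 groups of 2:
E4 G4 | F4 A4 | G4 Bb4
Each cell is the previous one up a 2nd — so the unit is 2 notes.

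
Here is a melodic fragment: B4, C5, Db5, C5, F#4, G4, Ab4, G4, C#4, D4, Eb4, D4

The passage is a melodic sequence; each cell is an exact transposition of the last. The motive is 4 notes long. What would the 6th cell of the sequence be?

Unit = 4 notes; the statements start on B4, F#4, C#4, moving down a 4th each time.
Carrying on: G#3 → D#3 → A#2.
From A#2 the exact shape gives A#2 B2 C3 B2.

A#2 B2 C3 B2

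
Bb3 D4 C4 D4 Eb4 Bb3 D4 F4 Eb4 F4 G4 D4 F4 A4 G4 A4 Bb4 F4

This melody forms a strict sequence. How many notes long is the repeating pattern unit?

6

18 notes total. Splitting into 3 groups of 6:
Bb3 D4 C4 D4 Eb4 Bb3 | D4 F4 Eb4 F4 G4 D4 | F4 A4 G4 A4 Bb4 F4
That's a consistent up a 3rd shift per cell, and no other grouping gives one.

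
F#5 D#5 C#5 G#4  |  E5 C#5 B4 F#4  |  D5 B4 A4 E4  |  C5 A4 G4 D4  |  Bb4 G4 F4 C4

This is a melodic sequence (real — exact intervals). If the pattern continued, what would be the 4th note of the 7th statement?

Ab3

With 4-note cells, note 4 of each statement runs G#4, F#4, E4, D4, C4.
Each moves down a 2nd. Continuing: Bb3 → Ab3.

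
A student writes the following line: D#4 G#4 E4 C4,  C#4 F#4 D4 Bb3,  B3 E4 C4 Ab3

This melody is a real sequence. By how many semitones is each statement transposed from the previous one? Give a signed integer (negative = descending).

-2

Unit = 4 notes; the statements start on D#4, C#4, B3, moving down a 2nd each time.
D#4→C#4 is 61 − 63 = -2 semitones.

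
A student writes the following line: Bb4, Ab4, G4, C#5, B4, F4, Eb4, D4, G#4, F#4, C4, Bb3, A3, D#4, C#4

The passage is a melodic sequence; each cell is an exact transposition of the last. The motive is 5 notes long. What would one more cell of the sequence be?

Unit = 5 notes; the statements start on Bb4, F4, C4, moving down a 4th each time.
So cell 4 is G3 F3 E3 A#3 G#3.

G3 F3 E3 A#3 G#3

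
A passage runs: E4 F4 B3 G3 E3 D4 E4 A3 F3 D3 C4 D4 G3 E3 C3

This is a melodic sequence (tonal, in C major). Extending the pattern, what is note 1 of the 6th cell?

The unit is 5 notes. Position-1 pitches of the 3 shown cells: E4, D4, C4.
Carrying that down a 2nd forward: B3 → A3 → G3.

G3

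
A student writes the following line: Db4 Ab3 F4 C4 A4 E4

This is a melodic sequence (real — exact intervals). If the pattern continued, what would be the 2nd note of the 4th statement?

G#4

Grouping in 2s, the 2nd note of each cell is Ab3, C4, E4.
Each moves up a 3rd; the next is G#4.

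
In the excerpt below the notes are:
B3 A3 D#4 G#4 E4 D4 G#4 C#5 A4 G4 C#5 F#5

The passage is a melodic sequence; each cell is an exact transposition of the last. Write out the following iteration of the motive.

D5 C5 F#5 B5

With a 4-note motive the entries are B3, E4, A4, each up a 4th from the previous.
So cell 4 is D5 C5 F#5 B5.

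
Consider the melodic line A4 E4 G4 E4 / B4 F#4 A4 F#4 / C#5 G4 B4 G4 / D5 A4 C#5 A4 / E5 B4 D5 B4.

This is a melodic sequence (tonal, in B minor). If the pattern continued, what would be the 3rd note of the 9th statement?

A5

The unit is 4 notes. Position-3 pitches of the 5 shown cells: G4, A4, B4, C#5, D5.
Carrying that up a 2nd forward: E5 → F#5 → G5 → A5.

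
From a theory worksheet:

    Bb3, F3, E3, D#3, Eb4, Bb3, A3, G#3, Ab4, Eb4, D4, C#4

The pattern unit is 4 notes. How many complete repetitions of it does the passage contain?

12 notes in groups of 4 gives 12/4 = 3 statements.
Starts: Bb3, Eb4, Ab4 — each up a 4th.

3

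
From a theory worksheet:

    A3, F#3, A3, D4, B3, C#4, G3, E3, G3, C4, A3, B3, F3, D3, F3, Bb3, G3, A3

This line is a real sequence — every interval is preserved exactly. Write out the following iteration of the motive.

Taking 6-note groups, the heads are A3, G3, F3: the pattern moves down a 2nd.
From Eb3 the exact shape gives Eb3 C3 Eb3 Ab3 F3 G3.

Eb3 C3 Eb3 Ab3 F3 G3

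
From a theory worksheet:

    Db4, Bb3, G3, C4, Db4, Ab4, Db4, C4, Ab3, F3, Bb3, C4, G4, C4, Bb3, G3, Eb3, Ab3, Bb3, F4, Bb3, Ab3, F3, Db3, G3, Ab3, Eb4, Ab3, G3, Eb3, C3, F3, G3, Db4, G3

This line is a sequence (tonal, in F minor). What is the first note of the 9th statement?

The 7-note cells begin on Db4, C4, Bb3, Ab3, G3 — each down a 2nd from the last.
Continuing: F3 → Eb3 → Db3 → C3. Statement 9 starts on C3.

C3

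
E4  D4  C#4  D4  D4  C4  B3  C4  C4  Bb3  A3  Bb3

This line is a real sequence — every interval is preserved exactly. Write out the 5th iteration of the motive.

Ab3 Gb3 F3 Gb3

The 4-note cells begin on E4, D4, C4 — each down a 2nd from the last.
Continuing the starts: Bb3 → Ab3.
From Ab3 the exact shape gives Ab3 Gb3 F3 Gb3.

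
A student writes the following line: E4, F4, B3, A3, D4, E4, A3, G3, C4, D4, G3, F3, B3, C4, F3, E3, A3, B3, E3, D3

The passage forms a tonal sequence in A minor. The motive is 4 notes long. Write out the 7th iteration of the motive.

Taking 4-note groups, the heads are E4, D4, C4, B3, A3: the pattern moves down a 2nd.
Carrying on: G3 → F3.
From F3 the diatonic shape gives F3 G3 C3 B2.

F3 G3 C3 B2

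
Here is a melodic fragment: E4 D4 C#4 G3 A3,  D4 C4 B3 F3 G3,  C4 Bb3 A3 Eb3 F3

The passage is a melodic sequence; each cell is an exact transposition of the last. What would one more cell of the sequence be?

Bb3 Ab3 G3 Db3 Eb3

The 5-note cells begin on E4, D4, C4 — each down a 2nd from the last.
Statement 4 starts on Bb3 and keeps the same exact contour: Bb3 Ab3 G3 Db3 Eb3.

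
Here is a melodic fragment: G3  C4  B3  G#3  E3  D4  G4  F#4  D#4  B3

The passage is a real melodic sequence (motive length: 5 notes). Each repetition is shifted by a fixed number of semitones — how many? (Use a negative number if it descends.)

With a 5-note motive the entries are G3, D4, each up a 5th from the previous.
G3→D4 is 62 − 55 = 7 semitones.

7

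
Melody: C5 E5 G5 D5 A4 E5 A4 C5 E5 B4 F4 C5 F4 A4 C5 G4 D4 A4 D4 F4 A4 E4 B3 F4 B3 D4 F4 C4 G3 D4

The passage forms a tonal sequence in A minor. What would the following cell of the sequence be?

Taking 6-note groups, the heads are C5, A4, F4, D4, B3: the pattern moves down a 3rd.
Statement 6 starts on G3 and keeps the same diatonic contour: G3 B3 D4 A3 E3 B3.

G3 B3 D4 A3 E3 B3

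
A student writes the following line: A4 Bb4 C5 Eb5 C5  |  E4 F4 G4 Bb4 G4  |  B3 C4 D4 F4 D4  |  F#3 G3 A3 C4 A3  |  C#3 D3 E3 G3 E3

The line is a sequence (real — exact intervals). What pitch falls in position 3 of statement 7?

F#2

With 5-note cells, note 3 of each statement runs C5, G4, D4, A3, E3.
Each moves down a 4th. Continuing: B2 → F#2.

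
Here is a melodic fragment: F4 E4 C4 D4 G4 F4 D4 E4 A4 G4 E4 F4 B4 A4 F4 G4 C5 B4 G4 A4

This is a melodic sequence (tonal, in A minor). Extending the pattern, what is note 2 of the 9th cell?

The unit is 4 notes. Position-2 pitches of the 5 shown cells: E4, F4, G4, A4, B4.
Each moves up a 2nd. Continuing: C5 → D5 → E5 → F5.

F5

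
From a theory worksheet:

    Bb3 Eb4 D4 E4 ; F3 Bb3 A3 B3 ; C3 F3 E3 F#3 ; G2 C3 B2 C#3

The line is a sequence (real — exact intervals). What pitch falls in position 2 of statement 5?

Grouping in 4s, the 2nd note of each cell is Eb4, Bb3, F3, C3.
From C3, down a 4th gives G2.

G2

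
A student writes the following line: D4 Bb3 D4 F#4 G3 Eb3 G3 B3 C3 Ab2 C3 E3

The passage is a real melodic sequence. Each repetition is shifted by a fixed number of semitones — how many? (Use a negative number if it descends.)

-7

Taking 4-note groups, the heads are D4, G3, C3: the pattern moves down a 5th.
Counting half-steps from D4 to G3: -7.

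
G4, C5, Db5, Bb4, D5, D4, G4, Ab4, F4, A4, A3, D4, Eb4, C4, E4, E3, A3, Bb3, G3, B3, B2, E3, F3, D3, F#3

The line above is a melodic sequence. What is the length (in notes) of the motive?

25 notes total. Splitting into 5 groups of 5:
G4 C5 Db5 Bb4 D5 | D4 G4 Ab4 F4 A4 | A3 D4 Eb4 C4 E4 | E3 A3 Bb3 G3 B3 | B2 E3 F3 D3 F#3
That's a consistent down a 4th shift per cell, and no other grouping gives one.

5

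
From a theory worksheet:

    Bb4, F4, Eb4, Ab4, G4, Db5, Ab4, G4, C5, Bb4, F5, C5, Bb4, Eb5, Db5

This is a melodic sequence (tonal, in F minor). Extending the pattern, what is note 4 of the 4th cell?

G5

The unit is 5 notes. Position-4 pitches of the 3 shown cells: Ab4, C5, Eb5.
From Eb5, up a 3rd gives G5.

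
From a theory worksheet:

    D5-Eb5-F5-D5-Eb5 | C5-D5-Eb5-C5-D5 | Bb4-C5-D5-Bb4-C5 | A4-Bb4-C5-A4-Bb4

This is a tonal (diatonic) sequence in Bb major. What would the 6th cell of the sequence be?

With a 5-note motive the entries are D5, C5, Bb4, A4, each down a 2nd from the previous.
Extending down a 2nd: G4 → F4.
So cell 6 is F4 G4 A4 F4 G4.

F4 G4 A4 F4 G4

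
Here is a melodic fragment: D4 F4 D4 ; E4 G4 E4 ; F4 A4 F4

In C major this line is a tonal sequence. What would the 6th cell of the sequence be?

The 3-note cells begin on D4, E4, F4 — each up a 2nd from the last.
Carrying on: G4 → A4 → B4.
So cell 6 is B4 D5 B4.

B4 D5 B4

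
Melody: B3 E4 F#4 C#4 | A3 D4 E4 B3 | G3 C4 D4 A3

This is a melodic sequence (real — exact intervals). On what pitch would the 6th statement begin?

Unit = 4 notes; the statements start on B3, A3, G3, moving down a 2nd each time.
Continuing: F3 → Eb3 → Db3. Statement 6 starts on Db3.

Db3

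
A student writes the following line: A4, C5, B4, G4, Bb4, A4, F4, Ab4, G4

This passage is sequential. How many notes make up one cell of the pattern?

9 notes total. Splitting into 3 groups of 3:
A4 C5 B4 | G4 Bb4 A4 | F4 Ab4 G4
Every group is a transposition down a 2nd of the one before; no shorter unit works.

3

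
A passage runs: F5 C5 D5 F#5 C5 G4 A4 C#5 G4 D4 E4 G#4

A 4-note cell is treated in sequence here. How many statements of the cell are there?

3

12 notes in groups of 4 gives 12/4 = 3 statements.
Starts: F5, C5, G4 — each down a 4th.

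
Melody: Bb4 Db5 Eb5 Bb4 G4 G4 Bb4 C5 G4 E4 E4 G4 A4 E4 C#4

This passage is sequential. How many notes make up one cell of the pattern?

There are 15 notes; a 5-note unit gives 3 cells:
Bb4 Db5 Eb5 Bb4 G4 | G4 Bb4 C5 G4 E4 | E4 G4 A4 E4 C#4
Every group is a transposition down a 3rd of the one before; no shorter unit works.

5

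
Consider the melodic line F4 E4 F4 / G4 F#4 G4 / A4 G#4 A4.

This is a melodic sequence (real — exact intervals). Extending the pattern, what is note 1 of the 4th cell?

B4

Grouping in 3s, the 1st note of each cell is F4, G4, A4.
From A4, up a 2nd gives B4.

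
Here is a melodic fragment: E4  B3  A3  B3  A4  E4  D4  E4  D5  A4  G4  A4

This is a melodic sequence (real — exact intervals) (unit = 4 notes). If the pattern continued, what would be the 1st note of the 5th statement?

C6

With 4-note cells, note 1 of each statement runs E4, A4, D5.
Each moves up a 4th. Continuing: G5 → C6.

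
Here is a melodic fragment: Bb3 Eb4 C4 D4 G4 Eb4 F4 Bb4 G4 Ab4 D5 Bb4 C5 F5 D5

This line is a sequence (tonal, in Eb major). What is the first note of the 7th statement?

Unit = 3 notes; the statements start on Bb3, D4, F4, Ab4, C5, moving up a 3rd each time.
Continuing: Eb5 → G5. Statement 7 starts on G5.

G5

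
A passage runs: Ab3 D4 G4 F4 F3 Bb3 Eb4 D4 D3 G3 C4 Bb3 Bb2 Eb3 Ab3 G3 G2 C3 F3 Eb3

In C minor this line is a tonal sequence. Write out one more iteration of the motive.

Eb2 Ab2 D3 C3

Unit = 4 notes; the statements start on Ab3, F3, D3, Bb2, G2, moving down a 3rd each time.
So cell 6 is Eb2 Ab2 D3 C3.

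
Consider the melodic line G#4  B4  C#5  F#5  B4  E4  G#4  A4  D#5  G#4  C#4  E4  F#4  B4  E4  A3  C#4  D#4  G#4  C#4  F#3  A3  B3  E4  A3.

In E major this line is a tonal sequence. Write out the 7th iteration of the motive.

Unit = 5 notes; the statements start on G#4, E4, C#4, A3, F#3, moving down a 3rd each time.
Continuing the starts: D#3 → B2.
So cell 7 is B2 D#3 E3 A3 D#3.

B2 D#3 E3 A3 D#3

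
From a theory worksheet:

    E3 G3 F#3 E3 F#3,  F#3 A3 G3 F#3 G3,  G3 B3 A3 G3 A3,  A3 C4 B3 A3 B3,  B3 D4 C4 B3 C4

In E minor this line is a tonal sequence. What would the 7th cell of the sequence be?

D4 F#4 E4 D4 E4

Taking 5-note groups, the heads are E3, F#3, G3, A3, B3: the pattern moves up a 2nd.
Carrying on: C4 → D4.
So cell 7 is D4 F#4 E4 D4 E4.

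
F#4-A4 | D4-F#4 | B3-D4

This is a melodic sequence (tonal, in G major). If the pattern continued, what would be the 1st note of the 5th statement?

Grouping in 2s, the 1st note of each cell is F#4, D4, B3.
Extending down a 3rd: G3 → E3.

E3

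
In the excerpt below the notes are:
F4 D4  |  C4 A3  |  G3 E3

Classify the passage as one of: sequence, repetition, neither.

sequence

Each 2-note cell is the previous one transposed down a 4th.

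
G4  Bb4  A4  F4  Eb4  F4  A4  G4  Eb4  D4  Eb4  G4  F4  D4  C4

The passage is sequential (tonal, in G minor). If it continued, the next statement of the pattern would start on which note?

D4

With a 5-note motive the entries are G4, F4, Eb4, each down a 2nd from the previous.
One more step down a 2nd gives D4.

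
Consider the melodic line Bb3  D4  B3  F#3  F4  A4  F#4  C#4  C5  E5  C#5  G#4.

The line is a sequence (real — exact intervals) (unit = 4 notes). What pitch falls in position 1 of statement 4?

Grouping in 4s, the 1st note of each cell is Bb3, F4, C5.
Each moves up a 5th; the next is G5.

G5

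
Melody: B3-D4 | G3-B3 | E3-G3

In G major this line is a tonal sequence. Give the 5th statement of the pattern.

A2 C3

Taking 2-note groups, the heads are B3, G3, E3: the pattern moves down a 3rd.
Carrying on: C3 → A2.
Statement 5 starts on A2 and keeps the same diatonic contour: A2 C3.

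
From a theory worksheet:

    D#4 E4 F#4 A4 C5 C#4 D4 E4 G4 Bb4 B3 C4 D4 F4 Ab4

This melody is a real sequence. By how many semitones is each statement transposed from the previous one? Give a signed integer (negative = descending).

-2

Taking 5-note groups, the heads are D#4, C#4, B3: the pattern moves down a 2nd.
D#4 to C#4 spans -2 semitones.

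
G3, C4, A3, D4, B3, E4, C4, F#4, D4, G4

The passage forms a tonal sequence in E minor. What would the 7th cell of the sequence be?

Unit = 2 notes; the statements start on G3, A3, B3, C4, D4, moving up a 2nd each time.
Carrying on: E4 → F#4.
So cell 7 is F#4 B4.

F#4 B4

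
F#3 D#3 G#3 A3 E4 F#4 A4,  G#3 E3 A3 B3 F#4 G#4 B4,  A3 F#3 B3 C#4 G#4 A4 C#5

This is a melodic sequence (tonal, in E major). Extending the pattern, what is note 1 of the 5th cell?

Grouping in 7s, the 1st note of each cell is F#3, G#3, A3.
Carrying that up a 2nd forward: B3 → C#4.

C#4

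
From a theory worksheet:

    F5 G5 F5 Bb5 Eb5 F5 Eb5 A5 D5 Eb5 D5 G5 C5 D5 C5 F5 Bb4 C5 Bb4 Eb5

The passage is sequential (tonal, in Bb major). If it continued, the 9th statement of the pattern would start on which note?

With a 4-note motive the entries are F5, Eb5, D5, C5, Bb4, each down a 2nd from the previous.
Extending the heads down a 2nd: A4 → G4 → F4 → Eb4.

Eb4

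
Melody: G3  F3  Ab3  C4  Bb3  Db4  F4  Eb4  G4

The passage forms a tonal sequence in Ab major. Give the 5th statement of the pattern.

Taking 3-note groups, the heads are G3, C4, F4: the pattern moves up a 4th.
Extending up a 4th: Bb4 → Eb5.
Statement 5 starts on Eb5 and keeps the same diatonic contour: Eb5 Db5 F5.

Eb5 Db5 F5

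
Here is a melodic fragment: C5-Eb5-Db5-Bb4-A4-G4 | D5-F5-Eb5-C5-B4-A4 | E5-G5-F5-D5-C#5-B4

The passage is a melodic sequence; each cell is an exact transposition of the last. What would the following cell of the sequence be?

Unit = 6 notes; the statements start on C5, D5, E5, moving up a 2nd each time.
So cell 4 is F#5 A5 G5 E5 D#5 C#5.

F#5 A5 G5 E5 D#5 C#5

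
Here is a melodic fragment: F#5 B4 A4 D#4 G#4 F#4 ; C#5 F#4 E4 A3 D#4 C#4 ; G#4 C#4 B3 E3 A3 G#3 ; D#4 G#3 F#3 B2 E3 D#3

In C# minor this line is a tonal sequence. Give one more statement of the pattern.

A3 D#3 C#3 F#2 B2 A2

Unit = 6 notes; the statements start on F#5, C#5, G#4, D#4, moving down a 4th each time.
From A3 the diatonic shape gives A3 D#3 C#3 F#2 B2 A2.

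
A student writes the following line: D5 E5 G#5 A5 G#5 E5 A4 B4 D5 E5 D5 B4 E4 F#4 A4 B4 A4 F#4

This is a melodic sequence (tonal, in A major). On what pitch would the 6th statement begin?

C#3

With a 6-note motive the entries are D5, A4, E4, each down a 4th from the previous.
Extending the heads down a 4th: B3 → F#3 → C#3.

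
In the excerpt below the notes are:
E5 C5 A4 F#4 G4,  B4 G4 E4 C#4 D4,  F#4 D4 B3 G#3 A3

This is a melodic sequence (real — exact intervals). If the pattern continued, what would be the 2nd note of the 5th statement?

The unit is 5 notes. Position-2 pitches of the 3 shown cells: C5, G4, D4.
Carrying that down a 4th forward: A3 → E3.

E3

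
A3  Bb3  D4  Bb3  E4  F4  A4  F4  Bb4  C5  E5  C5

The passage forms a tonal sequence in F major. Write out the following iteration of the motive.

F5 G5 Bb5 G5

Taking 4-note groups, the heads are A3, E4, Bb4: the pattern moves up a 5th.
From F5 the diatonic shape gives F5 G5 Bb5 G5.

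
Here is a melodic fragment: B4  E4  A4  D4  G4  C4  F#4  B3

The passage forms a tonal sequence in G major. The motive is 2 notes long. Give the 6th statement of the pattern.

Unit = 2 notes; the statements start on B4, A4, G4, F#4, moving down a 2nd each time.
Extending down a 2nd: E4 → D4.
From D4 the diatonic shape gives D4 G3.

D4 G3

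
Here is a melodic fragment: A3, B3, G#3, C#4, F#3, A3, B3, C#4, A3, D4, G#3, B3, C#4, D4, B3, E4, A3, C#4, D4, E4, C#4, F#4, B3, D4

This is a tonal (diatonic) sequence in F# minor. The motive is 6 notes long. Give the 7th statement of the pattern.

The 6-note cells begin on A3, B3, C#4, D4 — each up a 2nd from the last.
Continuing the starts: E4 → F#4 → G#4.
From G#4 the diatonic shape gives G#4 A4 F#4 B4 E4 G#4.

G#4 A4 F#4 B4 E4 G#4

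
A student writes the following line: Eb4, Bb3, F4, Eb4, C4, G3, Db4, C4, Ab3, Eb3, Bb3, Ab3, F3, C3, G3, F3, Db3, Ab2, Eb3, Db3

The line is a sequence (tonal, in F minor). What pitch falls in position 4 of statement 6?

Bb2

Grouping in 4s, the 4th note of each cell is Eb4, C4, Ab3, F3, Db3.
Each moves down a 3rd; the next is Bb2.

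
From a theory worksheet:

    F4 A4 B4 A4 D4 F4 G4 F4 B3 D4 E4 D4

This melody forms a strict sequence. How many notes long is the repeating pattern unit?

12 notes total. Splitting into 3 groups of 4:
F4 A4 B4 A4 | D4 F4 G4 F4 | B3 D4 E4 D4
Each cell is the previous one down a 3rd — so the unit is 4 notes.

4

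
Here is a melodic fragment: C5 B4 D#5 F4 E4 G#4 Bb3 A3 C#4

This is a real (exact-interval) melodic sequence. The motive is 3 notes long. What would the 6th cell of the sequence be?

Taking 3-note groups, the heads are C5, F4, Bb3: the pattern moves down a 5th.
Continuing the starts: Eb3 → Ab2 → Db2.
Statement 6 starts on Db2 and keeps the same exact contour: Db2 C2 E2.

Db2 C2 E2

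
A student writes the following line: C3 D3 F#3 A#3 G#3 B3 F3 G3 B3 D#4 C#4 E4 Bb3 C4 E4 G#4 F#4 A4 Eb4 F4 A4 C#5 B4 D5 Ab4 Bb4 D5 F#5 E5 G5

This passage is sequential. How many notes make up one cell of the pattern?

30 notes total. Splitting into 5 groups of 6:
C3 D3 F#3 A#3 G#3 B3 | F3 G3 B3 D#4 C#4 E4 | Bb3 C4 E4 G#4 F#4 A4 | Eb4 F4 A4 C#5 B4 D5 | Ab4 Bb4 D5 F#5 E5 G5
Every group is a transposition up a 4th of the one before; no shorter unit works.

6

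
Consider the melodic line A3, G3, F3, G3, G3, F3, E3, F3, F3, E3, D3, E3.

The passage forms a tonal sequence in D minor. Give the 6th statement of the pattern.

The 4-note cells begin on A3, G3, F3 — each down a 2nd from the last.
Continuing the starts: E3 → D3 → C3.
Statement 6 starts on C3 and keeps the same diatonic contour: C3 Bb2 A2 Bb2.

C3 Bb2 A2 Bb2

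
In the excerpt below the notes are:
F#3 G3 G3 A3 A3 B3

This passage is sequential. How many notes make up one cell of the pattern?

2

Try groups of 2 (3 cells in 6 notes):
F#3 G3 | G3 A3 | A3 B3
Every group is a transposition up a 2nd of the one before; no shorter unit works.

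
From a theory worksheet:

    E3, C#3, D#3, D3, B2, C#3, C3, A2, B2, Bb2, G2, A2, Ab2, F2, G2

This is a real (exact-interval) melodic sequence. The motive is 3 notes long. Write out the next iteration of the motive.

Gb2 Eb2 F2

Unit = 3 notes; the statements start on E3, D3, C3, Bb2, Ab2, moving down a 2nd each time.
So cell 6 is Gb2 Eb2 F2.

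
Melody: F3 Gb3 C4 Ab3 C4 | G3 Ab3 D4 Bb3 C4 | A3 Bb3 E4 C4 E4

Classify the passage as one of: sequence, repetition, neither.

Note 5 of cell 2 is C4; if this were a sequence it would be D4. No unit length gives a consistent transposition pattern.

neither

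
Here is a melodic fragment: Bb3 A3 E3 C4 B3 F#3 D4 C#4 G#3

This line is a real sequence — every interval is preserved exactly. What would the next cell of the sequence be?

Taking 3-note groups, the heads are Bb3, C4, D4: the pattern moves up a 2nd.
From E4 the exact shape gives E4 D#4 A#3.

E4 D#4 A#3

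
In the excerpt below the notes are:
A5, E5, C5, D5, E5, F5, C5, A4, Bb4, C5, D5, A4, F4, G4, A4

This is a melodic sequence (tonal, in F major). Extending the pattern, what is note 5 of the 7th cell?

With 5-note cells, note 5 of each statement runs E5, C5, A4.
Extending down a 3rd: F4 → D4 → Bb3 → G3.

G3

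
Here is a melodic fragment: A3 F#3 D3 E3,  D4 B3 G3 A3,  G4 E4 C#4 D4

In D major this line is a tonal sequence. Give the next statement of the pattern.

The 4-note cells begin on A3, D4, G4 — each up a 4th from the last.
Statement 4 starts on C#5 and keeps the same diatonic contour: C#5 A4 F#4 G4.

C#5 A4 F#4 G4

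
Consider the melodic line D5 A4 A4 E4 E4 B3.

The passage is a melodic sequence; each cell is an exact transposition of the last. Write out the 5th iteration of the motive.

F#3 C#3

With a 2-note motive the entries are D5, A4, E4, each down a 4th from the previous.
Extending down a 4th: B3 → F#3.
Statement 5 starts on F#3 and keeps the same exact contour: F#3 C#3.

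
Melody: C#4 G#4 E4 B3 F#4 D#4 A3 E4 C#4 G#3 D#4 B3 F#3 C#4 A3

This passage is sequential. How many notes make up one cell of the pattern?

Try groups of 3 (5 cells in 15 notes):
C#4 G#4 E4 | B3 F#4 D#4 | A3 E4 C#4 | G#3 D#4 B3 | F#3 C#4 A3
Each cell is the previous one down a 2nd — so the unit is 3 notes.

3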